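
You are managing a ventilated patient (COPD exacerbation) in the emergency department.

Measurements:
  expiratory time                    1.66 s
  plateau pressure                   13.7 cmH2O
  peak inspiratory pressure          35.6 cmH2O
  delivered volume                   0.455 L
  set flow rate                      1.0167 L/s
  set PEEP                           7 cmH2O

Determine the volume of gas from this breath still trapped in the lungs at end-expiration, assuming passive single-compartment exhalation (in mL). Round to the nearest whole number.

R = (PIP − Pplat)/V̇ = (35.6 − 13.7) / 1.0167 = 21.9/1.0167 = 21.54 cmH2O·s/L.
C = Vt/(Pplat − PEEP) = 455.0 / (13.7 − 7) = 455.0/6.7 = 67.91 mL/cmH2O.
τ = R × C = 21.54 × 0.06791 L/cmH2O = 1.463 s.
Fraction remaining = e^(−Te/τ) = e^(−1.66/1.463) = 0.3215.
Trapped volume = 455.0 × 0.3215 = 146.28 mL.

146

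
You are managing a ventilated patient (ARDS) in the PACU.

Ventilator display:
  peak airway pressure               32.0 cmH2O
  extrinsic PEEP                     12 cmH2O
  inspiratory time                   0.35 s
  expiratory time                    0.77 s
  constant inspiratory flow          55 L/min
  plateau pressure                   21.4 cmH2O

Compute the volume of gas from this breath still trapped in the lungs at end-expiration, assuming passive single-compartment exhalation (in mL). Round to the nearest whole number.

Flow: 55 L/min ÷ 60 = 0.9167 L/s.
Vt = flow × Ti = 0.9167 L/s × 0.35 s × 1000 mL/L = 320.85 mL.
R = (PIP − Pplat)/V̇ = (32.0 − 21.4) / 0.9167 = 10.6/0.9167 = 11.563 cmH2O·s/L.
C = Vt/(Pplat − PEEP) = 320.85 / (21.4 − 12) = 320.85/9.4 = 34.133 mL/cmH2O.
τ = R × C = 11.563 × 0.03413 L/cmH2O = 0.3946 s.
Fraction remaining = e^(−Te/τ) = e^(−0.77/0.3946) = 0.1421.
Trapped volume = 320.85 × 0.1421 = 45.593 mL.

46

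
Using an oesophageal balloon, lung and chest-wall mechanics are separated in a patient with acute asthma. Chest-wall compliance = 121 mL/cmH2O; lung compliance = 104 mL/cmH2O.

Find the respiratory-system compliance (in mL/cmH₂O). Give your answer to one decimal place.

55.9

Lung and chest wall are elastances in series: 1/Crs = 1/CL + 1/Ccw.
1/Crs = 1/104 + 1/121 = 0.01788.
Crs = 55.928 mL/cmH2O.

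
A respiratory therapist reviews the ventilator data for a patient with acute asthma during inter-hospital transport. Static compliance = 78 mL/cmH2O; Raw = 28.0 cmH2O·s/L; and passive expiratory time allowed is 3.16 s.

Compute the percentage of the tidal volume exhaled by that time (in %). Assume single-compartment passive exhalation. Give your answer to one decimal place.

τ = R × C = 28.0 × 78 mL/cmH2O = 28.0 × 0.078 L/cmH2O = 2.184 s.
Passive exhalation: V(t)/V₀ = e^(−t/τ) = e^(−3.16/2.184) = 0.2353.
Fraction exhaled = 1 − 0.2353 = 0.7647 → 76.47%.

76.5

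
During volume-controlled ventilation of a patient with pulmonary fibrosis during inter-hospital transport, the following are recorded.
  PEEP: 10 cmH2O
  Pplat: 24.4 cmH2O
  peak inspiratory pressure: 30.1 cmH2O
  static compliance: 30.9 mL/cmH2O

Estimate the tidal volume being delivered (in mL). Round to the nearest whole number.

Vt = Cstat × (Pplat − PEEP) = 30.9 × (24.4 − 10) = 30.9 × 14.4 = 444.96 mL.

445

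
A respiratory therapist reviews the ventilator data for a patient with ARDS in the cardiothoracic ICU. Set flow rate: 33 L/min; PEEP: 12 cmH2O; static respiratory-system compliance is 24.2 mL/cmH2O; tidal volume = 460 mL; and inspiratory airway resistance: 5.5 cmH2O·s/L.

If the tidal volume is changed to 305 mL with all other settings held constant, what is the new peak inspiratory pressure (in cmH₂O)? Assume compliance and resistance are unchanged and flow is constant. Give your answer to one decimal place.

Flow: 33 L/min ÷ 60 = 0.55 L/s.
PIP = Vt/C + R·V̇ + PEEP (constant-flow equation of motion).
Only the elastic term changes: ΔPIP = ΔVt / C = (305 − 460) / 24.2 = -6.405 cmH2O.
Original PIP = 460/24.2 + 5.5×0.55 + 12 = 34.033 cmH2O; new PIP = 34.033 + (-6.405) = 27.628 cmH2O.

27.6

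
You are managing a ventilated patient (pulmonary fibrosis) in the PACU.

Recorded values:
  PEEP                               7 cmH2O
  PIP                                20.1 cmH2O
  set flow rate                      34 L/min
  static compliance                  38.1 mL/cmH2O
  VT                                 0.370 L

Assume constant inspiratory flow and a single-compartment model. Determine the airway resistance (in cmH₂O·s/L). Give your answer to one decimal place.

6.0

Flow: 34 L/min ÷ 60 = 0.5667 L/s.
Equation of motion (constant flow): PIP = Vt/C + R·V̇ + PEEP.
R·V̇ = PIP − Vt/C − PEEP = 20.1 − 370/38.1 − 7 = 20.1 − 9.711 − 7 = 3.389 cmH2O.
R = 3.389 / 0.5667 = 5.98 cmH2O·s/L.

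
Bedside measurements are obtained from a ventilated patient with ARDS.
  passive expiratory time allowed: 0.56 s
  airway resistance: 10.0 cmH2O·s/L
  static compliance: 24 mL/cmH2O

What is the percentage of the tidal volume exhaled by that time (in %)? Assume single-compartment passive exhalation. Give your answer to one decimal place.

τ = R × C = 10.0 × 24 mL/cmH2O = 10.0 × 0.024 L/cmH2O = 0.24 s.
Passive exhalation: V(t)/V₀ = e^(−t/τ) = e^(−0.56/0.24) = 0.09697.
Fraction exhaled = 1 − 0.09697 = 0.903 → 90.3%.

90.3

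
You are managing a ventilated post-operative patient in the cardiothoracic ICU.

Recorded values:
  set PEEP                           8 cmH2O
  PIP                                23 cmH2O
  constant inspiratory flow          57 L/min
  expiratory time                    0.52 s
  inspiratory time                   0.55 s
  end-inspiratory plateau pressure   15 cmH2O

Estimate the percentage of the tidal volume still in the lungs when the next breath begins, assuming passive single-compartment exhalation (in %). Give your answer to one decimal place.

Flow: 57 L/min ÷ 60 = 0.95 L/s.
Vt = flow × Ti = 0.95 L/s × 0.55 s × 1000 mL/L = 522.5 mL.
R = (PIP − Pplat)/V̇ = (23 − 15) / 0.95 = 8.0/0.95 = 8.421 cmH2O·s/L.
C = Vt/(Pplat − PEEP) = 522.5 / (15 − 8) = 522.5/7.0 = 74.643 mL/cmH2O.
τ = R × C = 8.421 × 0.07464 L/cmH2O = 0.6285 s.
Fraction remaining at end-expiration = e^(−Te/τ) = e^(−0.52/0.6285) = 0.4372 → 43.72%.

43.7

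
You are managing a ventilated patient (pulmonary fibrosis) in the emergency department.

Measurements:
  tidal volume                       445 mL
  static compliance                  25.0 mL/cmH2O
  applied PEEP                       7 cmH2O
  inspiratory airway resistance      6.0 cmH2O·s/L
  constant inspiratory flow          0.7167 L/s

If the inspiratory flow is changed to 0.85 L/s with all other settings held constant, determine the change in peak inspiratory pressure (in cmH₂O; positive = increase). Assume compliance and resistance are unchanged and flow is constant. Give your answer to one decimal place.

PIP = Vt/C + R·V̇ + PEEP (constant-flow equation of motion).
Only the resistive term changes: ΔPIP = R × ΔV̇ = 6.0 × (0.85 − 0.7167) = 6.0 × 0.1333 = 0.7998 cmH2O.

0.8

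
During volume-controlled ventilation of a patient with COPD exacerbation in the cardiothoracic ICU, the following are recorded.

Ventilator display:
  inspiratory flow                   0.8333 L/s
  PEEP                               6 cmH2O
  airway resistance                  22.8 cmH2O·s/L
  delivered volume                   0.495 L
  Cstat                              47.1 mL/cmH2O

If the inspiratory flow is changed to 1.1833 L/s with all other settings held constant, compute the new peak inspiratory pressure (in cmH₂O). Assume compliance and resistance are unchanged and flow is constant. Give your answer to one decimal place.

43.5

PIP = Vt/C + R·V̇ + PEEP (constant-flow equation of motion).
Only the resistive term changes: ΔPIP = R × ΔV̇ = 22.8 × (1.1833 − 0.8333) = 22.8 × 0.35 = 7.98 cmH2O.
Original PIP = 495/47.1 + 22.8×0.8333 + 6 = 35.509 cmH2O; new PIP = 35.509 + (7.98) = 43.489 cmH2O.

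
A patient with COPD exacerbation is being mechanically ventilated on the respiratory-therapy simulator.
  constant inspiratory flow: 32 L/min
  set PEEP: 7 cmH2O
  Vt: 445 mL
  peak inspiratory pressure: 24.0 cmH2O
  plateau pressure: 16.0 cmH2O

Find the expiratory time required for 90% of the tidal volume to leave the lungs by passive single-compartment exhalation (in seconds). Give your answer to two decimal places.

1.71

Flow: 32 L/min ÷ 60 = 0.5333 L/s.
R = (PIP − Pplat)/V̇ = (24.0 − 16.0) / 0.5333 = 8.0/0.5333 = 15.001 cmH2O·s/L.
C = Vt/(Pplat − PEEP) = 445.0 / (16.0 − 7) = 445.0/9.0 = 49.444 mL/cmH2O.
τ = R × C = 15.001 × 0.04944 L/cmH2O = 0.7416 s.
t = −τ·ln(1 − 0.90) = −0.7416·ln(0.1) = 1.708 s.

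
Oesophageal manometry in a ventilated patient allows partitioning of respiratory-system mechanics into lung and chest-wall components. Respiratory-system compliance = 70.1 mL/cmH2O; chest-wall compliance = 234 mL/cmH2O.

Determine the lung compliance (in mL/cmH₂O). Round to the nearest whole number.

1/CL = 1/Crs − 1/Ccw.
1/CL = 1/70.1 − 1/234 = 0.009992.
CL = 100.08 mL/cmH2O.

100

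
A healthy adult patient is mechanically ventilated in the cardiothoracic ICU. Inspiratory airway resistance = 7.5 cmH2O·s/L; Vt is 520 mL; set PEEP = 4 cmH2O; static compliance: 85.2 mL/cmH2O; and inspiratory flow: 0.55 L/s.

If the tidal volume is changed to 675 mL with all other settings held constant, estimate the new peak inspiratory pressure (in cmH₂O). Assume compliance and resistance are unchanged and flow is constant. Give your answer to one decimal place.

PIP = Vt/C + R·V̇ + PEEP (constant-flow equation of motion).
Only the elastic term changes: ΔPIP = ΔVt / C = (675 − 520) / 85.2 = 1.819 cmH2O.
Original PIP = 520/85.2 + 7.5×0.55 + 4 = 14.228 cmH2O; new PIP = 14.228 + (1.819) = 16.047 cmH2O.

16.0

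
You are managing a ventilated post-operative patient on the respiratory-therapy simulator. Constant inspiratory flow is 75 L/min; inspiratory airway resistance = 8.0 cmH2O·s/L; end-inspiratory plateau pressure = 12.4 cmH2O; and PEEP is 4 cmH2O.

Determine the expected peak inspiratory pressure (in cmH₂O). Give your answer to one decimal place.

22.4

Flow: 75 L/min ÷ 60 = 1.25 L/s.
PIP = Pplat + Raw × flow = 12.4 + 8.0 × 1.25 = 12.4 + 10.0 = 22.4 cmH2O.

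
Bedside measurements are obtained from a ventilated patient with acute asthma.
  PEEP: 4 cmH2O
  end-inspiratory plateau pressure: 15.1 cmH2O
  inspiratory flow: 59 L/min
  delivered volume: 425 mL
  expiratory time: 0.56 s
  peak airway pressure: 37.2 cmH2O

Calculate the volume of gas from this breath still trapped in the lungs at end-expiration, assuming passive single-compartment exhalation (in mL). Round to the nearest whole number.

222

Flow: 59 L/min ÷ 60 = 0.9833 L/s.
R = (PIP − Pplat)/V̇ = (37.2 − 15.1) / 0.9833 = 22.1/0.9833 = 22.475 cmH2O·s/L.
C = Vt/(Pplat − PEEP) = 425.0 / (15.1 − 4) = 425.0/11.1 = 38.288 mL/cmH2O.
τ = R × C = 22.475 × 0.03829 L/cmH2O = 0.8606 s.
Fraction remaining = e^(−Te/τ) = e^(−0.56/0.8606) = 0.5217.
Trapped volume = 425.0 × 0.5217 = 221.72 mL.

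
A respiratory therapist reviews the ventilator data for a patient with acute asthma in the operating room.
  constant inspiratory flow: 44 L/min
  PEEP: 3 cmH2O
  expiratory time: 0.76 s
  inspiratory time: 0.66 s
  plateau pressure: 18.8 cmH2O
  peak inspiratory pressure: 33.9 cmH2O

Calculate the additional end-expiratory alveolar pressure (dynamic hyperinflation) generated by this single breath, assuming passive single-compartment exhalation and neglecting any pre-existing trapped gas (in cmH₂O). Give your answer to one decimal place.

4.7

Flow: 44 L/min ÷ 60 = 0.7333 L/s.
Vt = flow × Ti = 0.7333 L/s × 0.66 s × 1000 mL/L = 483.98 mL.
R = (PIP − Pplat)/V̇ = (33.9 − 18.8) / 0.7333 = 15.1/0.7333 = 20.592 cmH2O·s/L.
C = Vt/(Pplat − PEEP) = 483.98 / (18.8 − 3) = 483.98/15.8 = 30.632 mL/cmH2O.
τ = R × C = 20.592 × 0.03063 L/cmH2O = 0.6307 s.
Fraction remaining = e^(−Te/τ) = e^(−0.76/0.6307) = 0.2997; trapped volume = 483.98 × 0.2997 = 145.05 mL.
Additional alveolar pressure from trapping ≈ V_trapped / C = 145.05 / 30.632 = 4.735 cmH2O.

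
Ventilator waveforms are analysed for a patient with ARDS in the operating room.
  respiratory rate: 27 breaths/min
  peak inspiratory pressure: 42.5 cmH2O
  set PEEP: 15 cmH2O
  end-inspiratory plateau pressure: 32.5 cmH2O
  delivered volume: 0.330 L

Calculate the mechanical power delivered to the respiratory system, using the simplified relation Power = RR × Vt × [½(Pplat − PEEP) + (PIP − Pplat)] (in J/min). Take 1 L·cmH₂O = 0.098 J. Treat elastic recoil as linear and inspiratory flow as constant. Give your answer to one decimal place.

16.4

Per-breath work = Vt × [½(Pplat−PEEP) + (PIP−Pplat)] = 0.330 × [0.5×17.5 + 10.0] = 0.330 × 18.75 = 6.188 L·cmH2O.
Power = 27 × 6.188 = 167.08 L·cmH2O/min.
× 0.098 J/(L·cmH2O) → 16.374 J/min.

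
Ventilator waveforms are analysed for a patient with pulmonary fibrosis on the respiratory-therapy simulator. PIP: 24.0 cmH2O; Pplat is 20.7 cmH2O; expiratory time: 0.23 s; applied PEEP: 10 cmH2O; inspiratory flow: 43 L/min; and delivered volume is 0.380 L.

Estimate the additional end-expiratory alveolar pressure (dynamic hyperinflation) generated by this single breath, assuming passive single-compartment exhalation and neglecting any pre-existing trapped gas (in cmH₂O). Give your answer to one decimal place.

Flow: 43 L/min ÷ 60 = 0.7167 L/s.
R = (PIP − Pplat)/V̇ = (24.0 − 20.7) / 0.7167 = 3.3/0.7167 = 4.604 cmH2O·s/L.
C = Vt/(Pplat − PEEP) = 380.0 / (20.7 − 10) = 380.0/10.7 = 35.514 mL/cmH2O.
τ = R × C = 4.604 × 0.03551 L/cmH2O = 0.1635 s.
Fraction remaining = e^(−Te/τ) = e^(−0.23/0.1635) = 0.2449; trapped volume = 380.0 × 0.2449 = 93.062 mL.
Additional alveolar pressure from trapping ≈ V_trapped / C = 93.062 / 35.514 = 2.62 cmH2O.

2.6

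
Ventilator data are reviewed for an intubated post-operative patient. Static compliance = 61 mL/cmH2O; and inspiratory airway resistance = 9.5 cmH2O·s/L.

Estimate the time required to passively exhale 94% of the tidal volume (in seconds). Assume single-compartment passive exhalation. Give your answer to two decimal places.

1.63

τ = R × C = 9.5 × 61 mL/cmH2O = 9.5 × 0.061 L/cmH2O = 0.5795 s.
Exhaled fraction f = 1 − e^(−t/τ) → t = −τ·ln(1 − f) = −0.5795·ln(0.06) = 1.63 s.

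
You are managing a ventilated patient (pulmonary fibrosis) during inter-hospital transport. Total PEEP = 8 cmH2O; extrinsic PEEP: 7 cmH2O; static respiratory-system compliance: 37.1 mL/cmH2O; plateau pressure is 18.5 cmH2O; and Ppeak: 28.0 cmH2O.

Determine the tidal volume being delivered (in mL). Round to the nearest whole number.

390

End-expiratory occlusion gives total PEEP = 8 cmH2O (intrinsic PEEP = 8 − 7 = 1). Use total PEEP for the elastic gradient.
Vt = Cstat × (Pplat − PEEPtotal) = 37.1 × (18.5 − 8) = 37.1 × 10.5 = 389.55 mL.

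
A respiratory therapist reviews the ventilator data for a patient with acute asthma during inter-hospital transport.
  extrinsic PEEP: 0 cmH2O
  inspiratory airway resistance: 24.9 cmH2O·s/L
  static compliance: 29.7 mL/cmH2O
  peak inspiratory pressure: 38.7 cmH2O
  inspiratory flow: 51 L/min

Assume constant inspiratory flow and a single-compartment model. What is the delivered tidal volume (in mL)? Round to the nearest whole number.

521

Flow: 51 L/min ÷ 60 = 0.85 L/s.
Equation of motion (constant flow): PIP = Vt/C + R·V̇ + PEEP.
Vt/C = PIP − R·V̇ − PEEP = 38.7 − 21.165 − 0 = 17.535 cmH2O.
Vt = C × 17.535 = 29.7 × 17.535 = 520.79 mL.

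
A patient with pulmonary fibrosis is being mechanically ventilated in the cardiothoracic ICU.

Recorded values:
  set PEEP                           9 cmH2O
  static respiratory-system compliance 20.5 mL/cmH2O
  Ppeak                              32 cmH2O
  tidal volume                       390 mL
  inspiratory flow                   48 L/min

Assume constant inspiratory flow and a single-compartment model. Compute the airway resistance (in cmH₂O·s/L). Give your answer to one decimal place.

Flow: 48 L/min ÷ 60 = 0.8 L/s.
Equation of motion (constant flow): PIP = Vt/C + R·V̇ + PEEP.
R·V̇ = PIP − Vt/C − PEEP = 32 − 390/20.5 − 9 = 32 − 19.024 − 9 = 3.976 cmH2O.
R = 3.976 / 0.8 = 4.97 cmH2O·s/L.

5.0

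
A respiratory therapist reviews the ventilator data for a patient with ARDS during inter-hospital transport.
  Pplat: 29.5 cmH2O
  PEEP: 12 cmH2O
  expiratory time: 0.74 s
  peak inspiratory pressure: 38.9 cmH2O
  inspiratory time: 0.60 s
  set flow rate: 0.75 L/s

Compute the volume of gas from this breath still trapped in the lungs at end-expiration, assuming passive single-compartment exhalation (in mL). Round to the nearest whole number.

Vt = flow × Ti = 0.75 L/s × 0.60 s × 1000 mL/L = 450.0 mL.
R = (PIP − Pplat)/V̇ = (38.9 − 29.5) / 0.75 = 9.4/0.75 = 12.533 cmH2O·s/L.
C = Vt/(Pplat − PEEP) = 450.0 / (29.5 − 12) = 450.0/17.5 = 25.714 mL/cmH2O.
τ = R × C = 12.533 × 0.02571 L/cmH2O = 0.3222 s.
Fraction remaining = e^(−Te/τ) = e^(−0.74/0.3222) = 0.1006.
Trapped volume = 450.0 × 0.1006 = 45.27 mL.

45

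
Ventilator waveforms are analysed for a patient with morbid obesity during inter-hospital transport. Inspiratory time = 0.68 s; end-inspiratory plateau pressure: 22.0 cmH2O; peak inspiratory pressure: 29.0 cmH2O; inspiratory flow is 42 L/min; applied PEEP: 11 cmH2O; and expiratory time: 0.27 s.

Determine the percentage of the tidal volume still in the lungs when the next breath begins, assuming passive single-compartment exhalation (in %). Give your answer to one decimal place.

53.6

Flow: 42 L/min ÷ 60 = 0.7 L/s.
Vt = flow × Ti = 0.7 L/s × 0.68 s × 1000 mL/L = 476.0 mL.
R = (PIP − Pplat)/V̇ = (29.0 − 22.0) / 0.7 = 7.0/0.7 = 10.0 cmH2O·s/L.
C = Vt/(Pplat − PEEP) = 476.0 / (22.0 − 11) = 476.0/11.0 = 43.273 mL/cmH2O.
τ = R × C = 10.0 × 0.04327 L/cmH2O = 0.4327 s.
Fraction remaining at end-expiration = e^(−Te/τ) = e^(−0.27/0.4327) = 0.5358 → 53.58%.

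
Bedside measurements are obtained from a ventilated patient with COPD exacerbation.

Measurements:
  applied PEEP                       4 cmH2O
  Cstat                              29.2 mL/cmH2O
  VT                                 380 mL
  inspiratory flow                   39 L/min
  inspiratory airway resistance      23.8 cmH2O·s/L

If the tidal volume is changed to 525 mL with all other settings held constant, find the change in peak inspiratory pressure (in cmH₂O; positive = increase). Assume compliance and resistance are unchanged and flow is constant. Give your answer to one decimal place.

PIP = Vt/C + R·V̇ + PEEP (constant-flow equation of motion).
Only the elastic term changes: ΔPIP = ΔVt / C = (525 − 380) / 29.2 = 4.966 cmH2O.

5.0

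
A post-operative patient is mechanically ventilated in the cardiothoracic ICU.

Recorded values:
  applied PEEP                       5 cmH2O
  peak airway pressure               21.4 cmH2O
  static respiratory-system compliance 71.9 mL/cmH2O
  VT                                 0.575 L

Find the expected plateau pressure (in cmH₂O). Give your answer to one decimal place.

Pplat = PEEP + Vt / Cstat = 5 + 575 / 71.9 = 5 + 7.997 = 12.997 cmH2O.

13.0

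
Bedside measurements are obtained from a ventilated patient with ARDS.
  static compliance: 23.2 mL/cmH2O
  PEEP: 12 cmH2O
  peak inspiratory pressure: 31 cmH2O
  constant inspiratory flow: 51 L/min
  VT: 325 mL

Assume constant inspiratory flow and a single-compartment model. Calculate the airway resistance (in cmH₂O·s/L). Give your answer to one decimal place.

5.9

Flow: 51 L/min ÷ 60 = 0.85 L/s.
Equation of motion (constant flow): PIP = Vt/C + R·V̇ + PEEP.
R·V̇ = PIP − Vt/C − PEEP = 31 − 325/23.2 − 12 = 31 − 14.009 − 12 = 4.991 cmH2O.
R = 4.991 / 0.85 = 5.872 cmH2O·s/L.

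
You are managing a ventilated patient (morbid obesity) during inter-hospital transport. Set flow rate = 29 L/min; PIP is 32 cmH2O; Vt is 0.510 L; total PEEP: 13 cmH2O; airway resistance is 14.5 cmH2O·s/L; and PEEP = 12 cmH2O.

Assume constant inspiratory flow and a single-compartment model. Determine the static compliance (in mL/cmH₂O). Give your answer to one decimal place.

Flow: 29 L/min ÷ 60 = 0.4833 L/s.
Total PEEP = 13 cmH2O (set 12 + intrinsic 1); this is the baseline alveolar pressure.
Equation of motion (constant flow): PIP = Vt/C + R·V̇ + PEEP.
Vt/C = PIP − R·V̇ − PEEP = 32 − 14.5×0.4833 − 13 = 32 − 7.008 − 13 = 11.992 cmH2O.
C = Vt / 11.992 = 510 / 11.992 = 42.528 mL/cmH2O.

42.5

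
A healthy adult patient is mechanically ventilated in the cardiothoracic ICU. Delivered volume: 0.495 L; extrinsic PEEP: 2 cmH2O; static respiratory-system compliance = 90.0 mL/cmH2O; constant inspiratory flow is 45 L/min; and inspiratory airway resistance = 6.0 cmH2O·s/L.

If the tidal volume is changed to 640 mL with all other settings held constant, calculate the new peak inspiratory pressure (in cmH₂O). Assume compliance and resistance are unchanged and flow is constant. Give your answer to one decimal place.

13.6

Flow: 45 L/min ÷ 60 = 0.75 L/s.
PIP = Vt/C + R·V̇ + PEEP (constant-flow equation of motion).
Only the elastic term changes: ΔPIP = ΔVt / C = (640 − 495) / 90.0 = 1.611 cmH2O.
Original PIP = 495/90.0 + 6.0×0.75 + 2 = 12.0 cmH2O; new PIP = 12.0 + (1.611) = 13.611 cmH2O.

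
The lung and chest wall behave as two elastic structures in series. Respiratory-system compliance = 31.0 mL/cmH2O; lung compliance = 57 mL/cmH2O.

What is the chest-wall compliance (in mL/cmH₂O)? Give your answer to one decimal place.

1/Ccw = 1/Crs − 1/CL.
1/Ccw = 1/31.0 − 1/57 = 0.01471.
Ccw = 67.981 mL/cmH2O.

68.0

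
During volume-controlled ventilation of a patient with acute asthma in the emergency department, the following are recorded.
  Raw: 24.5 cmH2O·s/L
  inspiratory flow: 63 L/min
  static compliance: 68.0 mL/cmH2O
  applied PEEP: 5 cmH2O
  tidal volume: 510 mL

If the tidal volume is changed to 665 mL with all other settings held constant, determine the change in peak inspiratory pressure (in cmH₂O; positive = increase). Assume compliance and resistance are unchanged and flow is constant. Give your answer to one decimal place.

2.3

PIP = Vt/C + R·V̇ + PEEP (constant-flow equation of motion).
Only the elastic term changes: ΔPIP = ΔVt / C = (665 − 510) / 68.0 = 2.279 cmH2O.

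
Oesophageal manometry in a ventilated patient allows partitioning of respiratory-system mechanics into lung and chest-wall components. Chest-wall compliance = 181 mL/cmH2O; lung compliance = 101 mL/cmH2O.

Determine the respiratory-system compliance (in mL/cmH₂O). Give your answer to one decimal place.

Lung and chest wall are elastances in series: 1/Crs = 1/CL + 1/Ccw.
1/Crs = 1/101 + 1/181 = 0.01543.
Crs = 64.809 mL/cmH2O.

64.8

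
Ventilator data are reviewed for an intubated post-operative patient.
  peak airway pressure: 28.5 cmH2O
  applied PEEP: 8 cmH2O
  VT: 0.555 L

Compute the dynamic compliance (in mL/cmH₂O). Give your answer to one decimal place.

27.1

Dynamic compliance = Vt / (PIP − PEEP) = 555 / (28.5 − 8) = 555 / 20.5 = 27.073 mL/cmH2O.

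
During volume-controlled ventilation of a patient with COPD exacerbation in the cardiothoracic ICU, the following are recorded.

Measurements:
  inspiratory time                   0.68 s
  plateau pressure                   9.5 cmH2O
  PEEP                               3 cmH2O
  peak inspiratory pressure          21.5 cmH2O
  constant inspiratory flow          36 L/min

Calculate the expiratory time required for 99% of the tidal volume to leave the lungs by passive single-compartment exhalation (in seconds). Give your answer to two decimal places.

5.78

Flow: 36 L/min ÷ 60 = 0.6 L/s.
Vt = flow × Ti = 0.6 L/s × 0.68 s × 1000 mL/L = 408.0 mL.
R = (PIP − Pplat)/V̇ = (21.5 − 9.5) / 0.6 = 12.0/0.6 = 20.0 cmH2O·s/L.
C = Vt/(Pplat − PEEP) = 408.0 / (9.5 − 3) = 408.0/6.5 = 62.769 mL/cmH2O.
τ = R × C = 20.0 × 0.06277 L/cmH2O = 1.255 s.
t = −τ·ln(1 − 0.99) = −1.255·ln(0.01) = 5.779 s.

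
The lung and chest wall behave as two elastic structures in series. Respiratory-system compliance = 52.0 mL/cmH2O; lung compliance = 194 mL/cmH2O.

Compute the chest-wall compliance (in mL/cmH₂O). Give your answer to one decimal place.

1/Ccw = 1/Crs − 1/CL.
1/Ccw = 1/52.0 − 1/194 = 0.01408.
Ccw = 71.023 mL/cmH2O.

71.0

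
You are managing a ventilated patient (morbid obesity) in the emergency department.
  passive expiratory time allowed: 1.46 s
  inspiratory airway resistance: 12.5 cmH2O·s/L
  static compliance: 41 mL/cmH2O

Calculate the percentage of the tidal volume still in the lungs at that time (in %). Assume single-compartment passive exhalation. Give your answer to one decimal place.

τ = R × C = 12.5 × 41 mL/cmH2O = 12.5 × 0.041 L/cmH2O = 0.5125 s.
Passive exhalation: V(t)/V₀ = e^(−t/τ) = e^(−1.46/0.5125) = 0.05791.
Fraction remaining = 0.05791 → 5.791%.

5.8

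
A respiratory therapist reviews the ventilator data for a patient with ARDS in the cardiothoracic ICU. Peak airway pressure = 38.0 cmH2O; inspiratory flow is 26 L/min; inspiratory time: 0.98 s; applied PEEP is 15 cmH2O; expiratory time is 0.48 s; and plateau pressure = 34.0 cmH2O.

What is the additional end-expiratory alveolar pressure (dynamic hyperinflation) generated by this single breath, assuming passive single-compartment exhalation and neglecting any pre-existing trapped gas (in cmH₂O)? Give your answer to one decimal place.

1.9

Flow: 26 L/min ÷ 60 = 0.4333 L/s.
Vt = flow × Ti = 0.4333 L/s × 0.98 s × 1000 mL/L = 424.63 mL.
R = (PIP − Pplat)/V̇ = (38.0 − 34.0) / 0.4333 = 4.0/0.4333 = 9.231 cmH2O·s/L.
C = Vt/(Pplat − PEEP) = 424.63 / (34.0 − 15) = 424.63/19.0 = 22.349 mL/cmH2O.
τ = R × C = 9.231 × 0.02235 L/cmH2O = 0.2063 s.
Fraction remaining = e^(−Te/τ) = e^(−0.48/0.2063) = 0.09762; trapped volume = 424.63 × 0.09762 = 41.452 mL.
Additional alveolar pressure from trapping ≈ V_trapped / C = 41.452 / 22.349 = 1.855 cmH2O.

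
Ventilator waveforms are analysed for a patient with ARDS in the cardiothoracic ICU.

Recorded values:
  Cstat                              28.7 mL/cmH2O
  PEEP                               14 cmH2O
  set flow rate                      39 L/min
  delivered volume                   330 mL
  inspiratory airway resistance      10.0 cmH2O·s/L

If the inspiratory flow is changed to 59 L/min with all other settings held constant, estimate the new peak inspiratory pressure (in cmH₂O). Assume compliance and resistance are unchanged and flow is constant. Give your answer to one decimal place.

35.3

Flow: 39 L/min ÷ 60 = 0.65 L/s.
New flow: 59 L/min ÷ 60 = 0.9833 L/s.
PIP = Vt/C + R·V̇ + PEEP (constant-flow equation of motion).
Only the resistive term changes: ΔPIP = R × ΔV̇ = 10.0 × (0.9833 − 0.65) = 10.0 × 0.3333 = 3.333 cmH2O.
Original PIP = 330/28.7 + 10.0×0.65 + 14 = 31.998 cmH2O; new PIP = 31.998 + (3.333) = 35.331 cmH2O.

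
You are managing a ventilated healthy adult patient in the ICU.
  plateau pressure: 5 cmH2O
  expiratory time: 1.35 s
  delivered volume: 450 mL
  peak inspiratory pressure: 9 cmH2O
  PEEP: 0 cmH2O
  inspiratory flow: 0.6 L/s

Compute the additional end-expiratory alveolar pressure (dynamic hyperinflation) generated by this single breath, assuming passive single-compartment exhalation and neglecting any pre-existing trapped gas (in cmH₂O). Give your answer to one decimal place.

R = (PIP − Pplat)/V̇ = (9 − 5) / 0.6 = 4.0/0.6 = 6.667 cmH2O·s/L.
C = Vt/(Pplat − PEEP) = 450.0 / (5 − 0) = 450.0/5.0 = 90.0 mL/cmH2O.
τ = R × C = 6.667 × 0.09 L/cmH2O = 0.6 s.
Fraction remaining = e^(−Te/τ) = e^(−1.35/0.6) = 0.1054; trapped volume = 450.0 × 0.1054 = 47.43 mL.
Additional alveolar pressure from trapping ≈ V_trapped / C = 47.43 / 90.0 = 0.527 cmH2O.

0.5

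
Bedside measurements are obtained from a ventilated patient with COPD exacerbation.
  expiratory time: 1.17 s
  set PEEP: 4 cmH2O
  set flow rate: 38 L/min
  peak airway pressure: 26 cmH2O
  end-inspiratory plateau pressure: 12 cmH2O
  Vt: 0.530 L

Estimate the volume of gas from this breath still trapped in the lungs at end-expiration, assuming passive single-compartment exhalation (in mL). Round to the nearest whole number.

Flow: 38 L/min ÷ 60 = 0.6333 L/s.
R = (PIP − Pplat)/V̇ = (26 − 12) / 0.6333 = 14.0/0.6333 = 22.106 cmH2O·s/L.
C = Vt/(Pplat − PEEP) = 530.0 / (12 − 4) = 530.0/8.0 = 66.25 mL/cmH2O.
τ = R × C = 22.106 × 0.06625 L/cmH2O = 1.465 s.
Fraction remaining = e^(−Te/τ) = e^(−1.17/1.465) = 0.4499.
Trapped volume = 530.0 × 0.4499 = 238.45 mL.

238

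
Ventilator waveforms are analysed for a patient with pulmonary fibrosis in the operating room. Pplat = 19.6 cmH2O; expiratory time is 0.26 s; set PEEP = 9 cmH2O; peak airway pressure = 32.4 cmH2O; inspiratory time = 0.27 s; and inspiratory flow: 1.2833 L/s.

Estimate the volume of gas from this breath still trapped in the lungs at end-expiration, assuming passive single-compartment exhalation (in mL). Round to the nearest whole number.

156

Vt = flow × Ti = 1.2833 L/s × 0.27 s × 1000 mL/L = 346.49 mL.
R = (PIP − Pplat)/V̇ = (32.4 − 19.6) / 1.2833 = 12.8/1.2833 = 9.974 cmH2O·s/L.
C = Vt/(Pplat − PEEP) = 346.49 / (19.6 − 9) = 346.49/10.6 = 32.688 mL/cmH2O.
τ = R × C = 9.974 × 0.03269 L/cmH2O = 0.3261 s.
Fraction remaining = e^(−Te/τ) = e^(−0.26/0.3261) = 0.4505.
Trapped volume = 346.49 × 0.4505 = 156.09 mL.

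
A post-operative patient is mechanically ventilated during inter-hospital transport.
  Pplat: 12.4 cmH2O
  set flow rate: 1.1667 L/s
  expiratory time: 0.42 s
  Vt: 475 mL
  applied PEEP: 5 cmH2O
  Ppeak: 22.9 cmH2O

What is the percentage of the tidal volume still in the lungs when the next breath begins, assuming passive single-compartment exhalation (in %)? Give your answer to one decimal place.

R = (PIP − Pplat)/V̇ = (22.9 − 12.4) / 1.1667 = 10.5/1.1667 = 9.0 cmH2O·s/L.
C = Vt/(Pplat − PEEP) = 475.0 / (12.4 − 5) = 475.0/7.4 = 64.189 mL/cmH2O.
τ = R × C = 9.0 × 0.06419 L/cmH2O = 0.5777 s.
Fraction remaining at end-expiration = e^(−Te/τ) = e^(−0.42/0.5777) = 0.4833 → 48.33%.

48.3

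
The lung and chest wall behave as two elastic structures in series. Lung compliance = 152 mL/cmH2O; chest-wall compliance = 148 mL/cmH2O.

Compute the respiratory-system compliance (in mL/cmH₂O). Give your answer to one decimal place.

Lung and chest wall are elastances in series: 1/Crs = 1/CL + 1/Ccw.
1/Crs = 1/152 + 1/148 = 0.01334.
Crs = 74.963 mL/cmH2O.

75.0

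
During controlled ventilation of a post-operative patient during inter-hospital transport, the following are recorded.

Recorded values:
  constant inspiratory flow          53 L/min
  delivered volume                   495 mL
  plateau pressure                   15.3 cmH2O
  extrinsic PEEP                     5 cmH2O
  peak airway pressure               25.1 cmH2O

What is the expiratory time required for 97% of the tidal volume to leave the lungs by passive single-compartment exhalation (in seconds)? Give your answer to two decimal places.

Flow: 53 L/min ÷ 60 = 0.8833 L/s.
R = (PIP − Pplat)/V̇ = (25.1 − 15.3) / 0.8833 = 9.8/0.8833 = 11.095 cmH2O·s/L.
C = Vt/(Pplat − PEEP) = 495.0 / (15.3 − 5) = 495.0/10.3 = 48.058 mL/cmH2O.
τ = R × C = 11.095 × 0.04806 L/cmH2O = 0.5332 s.
t = −τ·ln(1 − 0.97) = −0.5332·ln(0.03) = 1.87 s.

1.87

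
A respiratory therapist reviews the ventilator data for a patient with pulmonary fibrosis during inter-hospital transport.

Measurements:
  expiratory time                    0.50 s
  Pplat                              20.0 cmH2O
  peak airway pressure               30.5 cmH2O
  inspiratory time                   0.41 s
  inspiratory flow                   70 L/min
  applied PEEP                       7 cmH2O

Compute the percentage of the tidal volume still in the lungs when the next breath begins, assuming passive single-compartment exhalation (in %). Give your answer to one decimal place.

22.1

Flow: 70 L/min ÷ 60 = 1.1667 L/s.
Vt = flow × Ti = 1.1667 L/s × 0.41 s × 1000 mL/L = 478.35 mL.
R = (PIP − Pplat)/V̇ = (30.5 − 20.0) / 1.1667 = 10.5/1.1667 = 9.0 cmH2O·s/L.
C = Vt/(Pplat − PEEP) = 478.35 / (20.0 − 7) = 478.35/13.0 = 36.796 mL/cmH2O.
τ = R × C = 9.0 × 0.0368 L/cmH2O = 0.3312 s.
Fraction remaining at end-expiration = e^(−Te/τ) = e^(−0.50/0.3312) = 0.221 → 22.1%.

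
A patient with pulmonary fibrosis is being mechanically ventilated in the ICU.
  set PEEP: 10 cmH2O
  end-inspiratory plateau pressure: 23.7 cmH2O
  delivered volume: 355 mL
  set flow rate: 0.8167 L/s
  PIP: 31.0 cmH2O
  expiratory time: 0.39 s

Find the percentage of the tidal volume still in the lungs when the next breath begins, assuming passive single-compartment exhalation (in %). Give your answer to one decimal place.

R = (PIP − Pplat)/V̇ = (31.0 − 23.7) / 0.8167 = 7.3/0.8167 = 8.938 cmH2O·s/L.
C = Vt/(Pplat − PEEP) = 355.0 / (23.7 − 10) = 355.0/13.7 = 25.912 mL/cmH2O.
τ = R × C = 8.938 × 0.02591 L/cmH2O = 0.2316 s.
Fraction remaining at end-expiration = e^(−Te/τ) = e^(−0.39/0.2316) = 0.1856 → 18.56%.

18.6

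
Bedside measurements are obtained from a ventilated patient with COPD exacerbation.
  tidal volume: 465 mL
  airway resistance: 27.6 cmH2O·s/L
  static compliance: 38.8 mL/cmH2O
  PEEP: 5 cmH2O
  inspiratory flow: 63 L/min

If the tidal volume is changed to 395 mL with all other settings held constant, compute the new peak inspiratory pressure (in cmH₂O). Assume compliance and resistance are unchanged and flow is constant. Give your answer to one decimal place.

44.2

Flow: 63 L/min ÷ 60 = 1.05 L/s.
PIP = Vt/C + R·V̇ + PEEP (constant-flow equation of motion).
Only the elastic term changes: ΔPIP = ΔVt / C = (395 − 465) / 38.8 = -1.804 cmH2O.
Original PIP = 465/38.8 + 27.6×1.05 + 5 = 45.965 cmH2O; new PIP = 45.965 + (-1.804) = 44.161 cmH2O.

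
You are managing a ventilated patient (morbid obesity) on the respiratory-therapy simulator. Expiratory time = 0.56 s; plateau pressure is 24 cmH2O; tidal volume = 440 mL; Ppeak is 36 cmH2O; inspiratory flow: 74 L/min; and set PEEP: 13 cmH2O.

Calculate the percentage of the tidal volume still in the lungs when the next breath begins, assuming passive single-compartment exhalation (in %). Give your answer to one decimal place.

Flow: 74 L/min ÷ 60 = 1.2333 L/s.
R = (PIP − Pplat)/V̇ = (36 − 24) / 1.2333 = 12.0/1.2333 = 9.73 cmH2O·s/L.
C = Vt/(Pplat − PEEP) = 440.0 / (24 − 13) = 440.0/11.0 = 40.0 mL/cmH2O.
τ = R × C = 9.73 × 0.04 L/cmH2O = 0.3892 s.
Fraction remaining at end-expiration = e^(−Te/τ) = e^(−0.56/0.3892) = 0.2372 → 23.72%.

23.7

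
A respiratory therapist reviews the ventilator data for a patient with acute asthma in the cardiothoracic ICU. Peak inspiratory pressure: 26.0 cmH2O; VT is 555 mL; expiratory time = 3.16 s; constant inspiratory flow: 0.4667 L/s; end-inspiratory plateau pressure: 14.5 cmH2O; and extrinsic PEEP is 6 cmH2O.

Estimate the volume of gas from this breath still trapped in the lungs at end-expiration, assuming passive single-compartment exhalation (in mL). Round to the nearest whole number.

R = (PIP − Pplat)/V̇ = (26.0 − 14.5) / 0.4667 = 11.5/0.4667 = 24.641 cmH2O·s/L.
C = Vt/(Pplat − PEEP) = 555.0 / (14.5 − 6) = 555.0/8.5 = 65.294 mL/cmH2O.
τ = R × C = 24.641 × 0.06529 L/cmH2O = 1.609 s.
Fraction remaining = e^(−Te/τ) = e^(−3.16/1.609) = 0.1403.
Trapped volume = 555.0 × 0.1403 = 77.867 mL.

78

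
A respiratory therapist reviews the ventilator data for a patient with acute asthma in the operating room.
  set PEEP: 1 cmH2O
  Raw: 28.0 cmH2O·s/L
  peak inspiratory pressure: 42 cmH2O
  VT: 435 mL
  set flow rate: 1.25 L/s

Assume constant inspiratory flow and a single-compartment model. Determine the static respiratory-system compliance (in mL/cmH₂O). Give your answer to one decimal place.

Equation of motion (constant flow): PIP = Vt/C + R·V̇ + PEEP.
Vt/C = PIP − R·V̇ − PEEP = 42 − 28.0×1.25 − 1 = 42 − 35.0 − 1 = 6.0 cmH2O.
C = Vt / 6.0 = 435 / 6.0 = 72.5 mL/cmH2O.

72.5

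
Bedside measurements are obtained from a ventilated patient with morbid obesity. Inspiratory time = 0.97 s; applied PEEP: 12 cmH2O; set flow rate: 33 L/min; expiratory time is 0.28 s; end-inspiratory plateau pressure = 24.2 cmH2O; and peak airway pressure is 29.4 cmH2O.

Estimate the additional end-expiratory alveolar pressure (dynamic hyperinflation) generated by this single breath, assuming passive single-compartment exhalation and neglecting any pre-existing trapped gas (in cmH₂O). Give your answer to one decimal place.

Flow: 33 L/min ÷ 60 = 0.55 L/s.
Vt = flow × Ti = 0.55 L/s × 0.97 s × 1000 mL/L = 533.5 mL.
R = (PIP − Pplat)/V̇ = (29.4 − 24.2) / 0.55 = 5.2/0.55 = 9.455 cmH2O·s/L.
C = Vt/(Pplat − PEEP) = 533.5 / (24.2 − 12) = 533.5/12.2 = 43.73 mL/cmH2O.
τ = R × C = 9.455 × 0.04373 L/cmH2O = 0.4135 s.
Fraction remaining = e^(−Te/τ) = e^(−0.28/0.4135) = 0.5081; trapped volume = 533.5 × 0.5081 = 271.07 mL.
Additional alveolar pressure from trapping ≈ V_trapped / C = 271.07 / 43.73 = 6.199 cmH2O.

6.2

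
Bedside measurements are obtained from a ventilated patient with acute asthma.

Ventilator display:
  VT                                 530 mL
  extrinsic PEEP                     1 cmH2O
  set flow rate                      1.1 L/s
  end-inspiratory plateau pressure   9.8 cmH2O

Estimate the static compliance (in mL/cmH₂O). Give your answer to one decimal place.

Cstat = Vt / (Pplat − PEEP) = 530 / (9.8 − 1) = 530 / 8.8 = 60.227 mL/cmH2O.

60.2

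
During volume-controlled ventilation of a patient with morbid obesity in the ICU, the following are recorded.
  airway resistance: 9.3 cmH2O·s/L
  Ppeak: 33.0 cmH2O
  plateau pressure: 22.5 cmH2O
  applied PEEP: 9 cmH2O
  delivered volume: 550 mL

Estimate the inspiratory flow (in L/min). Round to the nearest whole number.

68

flow = (PIP − Pplat) / Raw = (33.0 − 22.5) / 9.3 = 1.129 L/s × 60 = 67.74 L/min.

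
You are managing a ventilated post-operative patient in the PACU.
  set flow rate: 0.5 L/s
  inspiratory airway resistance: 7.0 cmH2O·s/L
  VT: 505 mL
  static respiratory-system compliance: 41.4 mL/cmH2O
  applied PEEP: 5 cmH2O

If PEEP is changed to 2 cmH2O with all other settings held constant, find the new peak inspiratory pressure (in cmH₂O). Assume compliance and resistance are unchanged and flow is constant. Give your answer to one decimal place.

PIP = Vt/C + R·V̇ + PEEP (constant-flow equation of motion).
Only the baseline term changes: ΔPIP = ΔPEEP = 2 − 5 = -3.0 cmH2O.
Original PIP = 505/41.4 + 7.0×0.5 + 5 = 20.698 cmH2O; new PIP = 20.698 + (-3.0) = 17.698 cmH2O.

17.7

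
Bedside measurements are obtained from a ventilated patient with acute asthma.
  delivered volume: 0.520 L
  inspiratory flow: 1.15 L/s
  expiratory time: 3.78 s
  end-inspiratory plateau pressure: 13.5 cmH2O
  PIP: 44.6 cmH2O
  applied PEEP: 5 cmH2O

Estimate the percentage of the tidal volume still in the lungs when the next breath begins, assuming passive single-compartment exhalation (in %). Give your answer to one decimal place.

10.2

R = (PIP − Pplat)/V̇ = (44.6 − 13.5) / 1.15 = 31.1/1.15 = 27.043 cmH2O·s/L.
C = Vt/(Pplat − PEEP) = 520.0 / (13.5 − 5) = 520.0/8.5 = 61.176 mL/cmH2O.
τ = R × C = 27.043 × 0.06118 L/cmH2O = 1.654 s.
Fraction remaining at end-expiration = e^(−Te/τ) = e^(−3.78/1.654) = 0.1017 → 10.17%.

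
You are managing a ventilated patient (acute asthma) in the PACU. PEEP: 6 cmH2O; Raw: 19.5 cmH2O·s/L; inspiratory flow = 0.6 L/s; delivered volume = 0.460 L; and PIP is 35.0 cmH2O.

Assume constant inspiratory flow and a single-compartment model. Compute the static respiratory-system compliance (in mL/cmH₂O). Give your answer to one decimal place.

26.6

Equation of motion (constant flow): PIP = Vt/C + R·V̇ + PEEP.
Vt/C = PIP − R·V̇ − PEEP = 35.0 − 19.5×0.6 − 6 = 35.0 − 11.7 − 6 = 17.3 cmH2O.
C = Vt / 17.3 = 460 / 17.3 = 26.59 mL/cmH2O.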